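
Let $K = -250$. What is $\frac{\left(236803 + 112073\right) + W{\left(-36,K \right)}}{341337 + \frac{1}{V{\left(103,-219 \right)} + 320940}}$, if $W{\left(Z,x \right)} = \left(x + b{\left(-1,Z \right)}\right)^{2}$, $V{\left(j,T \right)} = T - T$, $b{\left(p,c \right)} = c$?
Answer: $\frac{138219871680}{109548696781} \approx 1.2617$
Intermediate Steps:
$V{\left(j,T \right)} = 0$
$W{\left(Z,x \right)} = \left(Z + x\right)^{2}$ ($W{\left(Z,x \right)} = \left(x + Z\right)^{2} = \left(Z + x\right)^{2}$)
$\frac{\left(236803 + 112073\right) + W{\left(-36,K \right)}}{341337 + \frac{1}{V{\left(103,-219 \right)} + 320940}} = \frac{\left(236803 + 112073\right) + \left(-36 - 250\right)^{2}}{341337 + \frac{1}{0 + 320940}} = \frac{348876 + \left(-286\right)^{2}}{341337 + \frac{1}{320940}} = \frac{348876 + 81796}{341337 + \frac{1}{320940}} = \frac{430672}{\frac{109548696781}{320940}} = 430672 \cdot \frac{320940}{109548696781} = \frac{138219871680}{109548696781}$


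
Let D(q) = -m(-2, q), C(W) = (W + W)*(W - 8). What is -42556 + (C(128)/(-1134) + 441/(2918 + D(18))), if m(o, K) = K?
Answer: -23339708251/548100 ≈ -42583.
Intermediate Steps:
C(W) = 2*W*(-8 + W) (C(W) = (2*W)*(-8 + W) = 2*W*(-8 + W))
D(q) = -q
-42556 + (C(128)/(-1134) + 441/(2918 + D(18))) = -42556 + ((2*128*(-8 + 128))/(-1134) + 441/(2918 - 1*18)) = -42556 + ((2*128*120)*(-1/1134) + 441/(2918 - 18)) = -42556 + (30720*(-1/1134) + 441/2900) = -42556 + (-5120/189 + 441*(1/2900)) = -42556 + (-5120/189 + 441/2900) = -42556 - 14764651/548100 = -23339708251/548100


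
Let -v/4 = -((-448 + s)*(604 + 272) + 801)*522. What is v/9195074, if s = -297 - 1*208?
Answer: -870724188/4597537 ≈ -189.39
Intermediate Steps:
s = -505 (s = -297 - 208 = -505)
v = -1741448376 (v = -(-4)*((-448 - 505)*(604 + 272) + 801)*522 = -(-4)*(-953*876 + 801)*522 = -(-4)*(-834828 + 801)*522 = -(-4)*(-834027*522) = -(-4)*(-435362094) = -4*435362094 = -1741448376)
v/9195074 = -1741448376/9195074 = -1741448376*1/9195074 = -870724188/4597537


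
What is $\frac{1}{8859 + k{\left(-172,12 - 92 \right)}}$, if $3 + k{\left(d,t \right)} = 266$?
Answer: $\frac{1}{9122} \approx 0.00010963$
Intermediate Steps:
$k{\left(d,t \right)} = 263$ ($k{\left(d,t \right)} = -3 + 266 = 263$)
$\frac{1}{8859 + k{\left(-172,12 - 92 \right)}} = \frac{1}{8859 + 263} = \frac{1}{9122}$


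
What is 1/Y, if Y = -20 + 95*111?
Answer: 1/10525 ≈ 9.5012e-5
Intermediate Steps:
Y = 10525 (Y = -20 + 10545 = 10525)
1/Y = 1/10525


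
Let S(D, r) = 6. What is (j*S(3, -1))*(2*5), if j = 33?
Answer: 1980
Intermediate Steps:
(j*S(3, -1))*(2*5) = (33*6)*(2*5) = 198*10 = 1980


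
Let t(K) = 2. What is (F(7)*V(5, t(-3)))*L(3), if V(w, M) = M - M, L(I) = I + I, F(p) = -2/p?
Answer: 0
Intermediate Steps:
L(I) = 2*I
V(w, M) = 0
(F(7)*V(5, t(-3)))*L(3) = (-2/7*0)*(2*3) = (-2*1/7*0)*6 = -2/7*0*6 = 0*6 = 0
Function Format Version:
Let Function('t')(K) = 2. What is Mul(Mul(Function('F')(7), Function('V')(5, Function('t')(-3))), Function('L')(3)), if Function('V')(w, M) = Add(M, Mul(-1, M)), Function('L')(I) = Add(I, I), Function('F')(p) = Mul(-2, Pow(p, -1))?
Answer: 0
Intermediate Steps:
Function('L')(I) = Mul(2, I)
Function('V')(w, M) = 0
Mul(Mul(Function('F')(7), Function('V')(5, Function('t')(-3))), Function('L')(3)) = Mul(Mul(Mul(-2, Pow(7, -1)), 0), Mul(2, 3)) = Mul(Mul(Mul(-2, Rational(1, 7)), 0), 6) = Mul(Mul(Rational(-2, 7), 0), 6) = Mul(0, 6) = 0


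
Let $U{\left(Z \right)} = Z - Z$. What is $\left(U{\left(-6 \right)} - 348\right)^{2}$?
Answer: $121104$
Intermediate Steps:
$U{\left(Z \right)} = 0$
$\left(U{\left(-6 \right)} - 348\right)^{2} = \left(0 - 348\right)^{2} = \left(-348\right)^{2} = 121104$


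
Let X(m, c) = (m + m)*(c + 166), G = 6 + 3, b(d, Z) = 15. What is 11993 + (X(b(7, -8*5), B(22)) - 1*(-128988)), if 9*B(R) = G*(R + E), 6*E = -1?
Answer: 146616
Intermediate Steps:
E = -⅙ (E = (⅙)*(-1) = -⅙ ≈ -0.16667)
G = 9
B(R) = -⅙ + R (B(R) = (9*(R - ⅙))/9 = (9*(-⅙ + R))/9 = (-3/2 + 9*R)/9 = -⅙ + R)
X(m, c) = 2*m*(166 + c) (X(m, c) = (2*m)*(166 + c) = 2*m*(166 + c))
11993 + (X(b(7, -8*5), B(22)) - 1*(-128988)) = 11993 + (2*15*(166 + (-⅙ + 22)) - 1*(-128988)) = 11993 + (2*15*(166 + 131/6) + 128988) = 11993 + (2*15*(1127/6) + 128988) = 11993 + (5635 + 128988) = 11993 + 134623 = 146616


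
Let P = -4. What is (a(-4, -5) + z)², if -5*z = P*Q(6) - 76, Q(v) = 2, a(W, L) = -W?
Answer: 10816/25 ≈ 432.64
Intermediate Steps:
z = 84/5 (z = -(-4*2 - 76)/5 = -(-8 - 76)/5 = -⅕*(-84) = 84/5 ≈ 16.800)
(a(-4, -5) + z)² = (-1*(-4) + 84/5)² = (4 + 84/5)² = (104/5)² = 10816/25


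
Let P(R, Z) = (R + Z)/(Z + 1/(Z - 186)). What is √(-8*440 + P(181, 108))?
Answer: I*√249543318814/8423 ≈ 59.307*I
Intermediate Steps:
P(R, Z) = (R + Z)/(Z + 1/(-186 + Z))
√(-8*440 + P(181, 108)) = √(-8*440 + (108² - 186*181 - 186*108 + 181*108)/(1 + 108² - 186*108)) = √(-3520 + (11664 - 33666 - 20088 + 19548)/(1 + 11664 - 20088)) = √(-3520 - 22542/(-8423)) = √(-3520 - 1/8423*(-22542)) = √(-3520 + 22542/8423) = √(-29626418/8423) = I*√249543318814/8423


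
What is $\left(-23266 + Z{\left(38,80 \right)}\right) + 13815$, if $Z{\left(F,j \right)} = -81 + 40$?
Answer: $-9492$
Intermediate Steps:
$Z{\left(F,j \right)} = -41$
$\left(-23266 + Z{\left(38,80 \right)}\right) + 13815 = \left(-23266 - 41\right) + 13815 = -23307 + 13815 = -9492$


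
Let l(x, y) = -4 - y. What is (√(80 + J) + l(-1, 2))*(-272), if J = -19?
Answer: 1632 - 272*√61 ≈ -492.39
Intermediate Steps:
(√(80 + J) + l(-1, 2))*(-272) = (√(80 - 19) + (-4 - 1*2))*(-272) = (√61 + (-4 - 2))*(-272) = (√61 - 6)*(-272) = (-6 + √61)*(-272) = 1632 - 272*√61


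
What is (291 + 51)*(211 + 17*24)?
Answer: 211698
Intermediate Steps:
(291 + 51)*(211 + 17*24) = 342*(211 + 408) = 342*619 = 211698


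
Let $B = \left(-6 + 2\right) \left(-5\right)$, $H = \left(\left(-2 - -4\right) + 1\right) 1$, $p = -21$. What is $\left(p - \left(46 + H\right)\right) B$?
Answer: $-1400$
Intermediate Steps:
$H = 3$ ($H = \left(\left(-2 + 4\right) + 1\right) 1 = \left(2 + 1\right) 1 = 3 \cdot 1 = 3$)
$B = 20$ ($B = \left(-4\right) \left(-5\right) = 20$)
$\left(p - \left(46 + H\right)\right) B = \left(-21 - 49\right) 20 = \left(-70\right) 20 = -1400$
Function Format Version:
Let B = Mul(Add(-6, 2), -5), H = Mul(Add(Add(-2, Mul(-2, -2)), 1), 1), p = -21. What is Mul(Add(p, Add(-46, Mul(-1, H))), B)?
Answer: -1400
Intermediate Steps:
H = 3 (H = Mul(Add(Add(-2, 4), 1), 1) = Mul(Add(2, 1), 1) = Mul(3, 1) = 3)
B = 20 (B = Mul(-4, -5) = 20)
Mul(Add(p, Add(-46, Mul(-1, H))), B) = Mul(Add(-21, Add(-46, Mul(-1, 3))), 20) = Mul(Add(-21, Add(-46, -3)), 20) = Mul(Add(-21, -49), 20) = Mul(-70, 20) = -1400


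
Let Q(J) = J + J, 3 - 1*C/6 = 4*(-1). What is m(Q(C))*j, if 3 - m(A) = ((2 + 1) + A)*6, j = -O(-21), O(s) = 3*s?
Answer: -32697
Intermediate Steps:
C = 42 (C = 18 - 24*(-1) = 18 - 6*(-4) = 18 + 24 = 42)
Q(J) = 2*J
j = 63 (j = -3*(-21) = -1*(-63) = 63)
m(A) = -15 - 6*A (m(A) = 3 - ((2 + 1) + A)*6 = 3 - (3 + A)*6 = 3 - (18 + 6*A) = 3 + (-18 - 6*A) = -15 - 6*A)
m(Q(C))*j = (-15 - 12*42)*63 = (-15 - 6*84)*63 = (-15 - 504)*63 = -519*63 = -32697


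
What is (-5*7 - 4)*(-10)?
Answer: 390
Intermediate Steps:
(-5*7 - 4)*(-10) = (-35 - 4)*(-10) = -39*(-10) = 390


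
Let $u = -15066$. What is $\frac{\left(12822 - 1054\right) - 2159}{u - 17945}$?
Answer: $- \frac{9609}{33011} \approx -0.29108$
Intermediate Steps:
$\frac{\left(12822 - 1054\right) - 2159}{u - 17945} = \frac{\left(12822 - 1054\right) - 2159}{-15066 - 17945} = \frac{\left(12822 - 1054\right) - 2159}{-33011} = \left(11768 - 2159\right) \left(- \frac{1}{33011}\right) = 9609 \left(- \frac{1}{33011}\right) = - \frac{9609}{33011}$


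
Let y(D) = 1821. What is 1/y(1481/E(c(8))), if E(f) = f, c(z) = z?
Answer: 1/1821 ≈ 0.00054915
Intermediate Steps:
1/y(1481/E(c(8))) = 1/1821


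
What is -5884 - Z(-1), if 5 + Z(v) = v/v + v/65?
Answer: -382199/65 ≈ -5880.0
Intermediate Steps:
Z(v) = -4 + v/65 (Z(v) = -5 + (v/v + v/65) = -5 + (1 + v*(1/65)) = -5 + (1 + v/65) = -4 + v/65)
-5884 - Z(-1) = -5884 - (-4 + (1/65)*(-1)) = -5884 - (-4 - 1/65) = -5884 - 1*(-261/65) = -5884 + 261/65 = -382199/65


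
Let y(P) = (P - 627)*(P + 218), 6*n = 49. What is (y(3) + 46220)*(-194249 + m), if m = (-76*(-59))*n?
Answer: 43356355076/3 ≈ 1.4452e+10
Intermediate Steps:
n = 49/6 (n = (1/6)*49 = 49/6 ≈ 8.1667)
y(P) = (-627 + P)*(218 + P)
m = 109858/3 (m = -76*(-59)*(49/6) = 4484*(49/6) = 109858/3 ≈ 36619.)
(y(3) + 46220)*(-194249 + m) = ((-136686 + 3**2 - 409*3) + 46220)*(-194249 + 109858/3) = ((-136686 + 9 - 1227) + 46220)*(-472889/3) = (-137904 + 46220)*(-472889/3) = -91684*(-472889/3) = 43356355076/3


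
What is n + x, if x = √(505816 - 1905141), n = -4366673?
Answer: -4366673 + 5*I*√55973 ≈ -4.3667e+6 + 1182.9*I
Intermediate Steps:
x = 5*I*√55973 (x = √(-1399325) = 5*I*√55973 ≈ 1182.9*I)
n + x = -4366673 + 5*I*√55973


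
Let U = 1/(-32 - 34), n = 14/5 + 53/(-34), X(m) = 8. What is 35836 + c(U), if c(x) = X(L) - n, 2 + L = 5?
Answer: 6093269/170 ≈ 35843.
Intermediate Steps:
L = 3 (L = -2 + 5 = 3)
n = 211/170 (n = 14*(1/5) + 53*(-1/34) = 14/5 - 53/34 = 211/170 ≈ 1.2412)
U = -1/66 (U = 1/(-66) = -1/66 ≈ -0.015152)
c(x) = 1149/170 (c(x) = 8 - 1*211/170 = 8 - 211/170 = 1149/170)
35836 + c(U) = 35836 + 1149/170 = 6093269/170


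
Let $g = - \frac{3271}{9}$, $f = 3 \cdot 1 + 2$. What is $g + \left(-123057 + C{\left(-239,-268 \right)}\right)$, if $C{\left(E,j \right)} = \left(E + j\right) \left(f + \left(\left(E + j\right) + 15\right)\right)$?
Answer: $\frac{1111397}{9} \approx 1.2349 \cdot 10^{5}$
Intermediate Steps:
$f = 5$ ($f = 3 + 2 = 5$)
$g = - \frac{3271}{9}$ ($g = \left(-3271\right) \frac{1}{9} = - \frac{3271}{9} \approx -363.44$)
$C{\left(E,j \right)} = \left(E + j\right) \left(20 + E + j\right)$ ($C{\left(E,j \right)} = \left(E + j\right) \left(5 + \left(\left(E + j\right) + 15\right)\right) = \left(E + j\right) \left(5 + \left(15 + E + j\right)\right) = \left(E + j\right) \left(20 + E + j\right)$)
$g + \left(-123057 + C{\left(-239,-268 \right)}\right) = - \frac{3271}{9} + \left(-123057 + \left(\left(-239\right)^{2} + \left(-268\right)^{2} + 20 \left(-239\right) + 20 \left(-268\right) + 2 \left(-239\right) \left(-268\right)\right)\right) = - \frac{3271}{9} + \left(-123057 + \left(57121 + 71824 - 4780 - 5360 + 128104\right)\right) = - \frac{3271}{9} + \left(-123057 + 246909\right) = - \frac{3271}{9} + 123852 = \frac{1111397}{9}$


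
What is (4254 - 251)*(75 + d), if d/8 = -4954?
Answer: -158346671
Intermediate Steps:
d = -39632 (d = 8*(-4954) = -39632)
(4254 - 251)*(75 + d) = (4254 - 251)*(75 - 39632) = 4003*(-39557) = -158346671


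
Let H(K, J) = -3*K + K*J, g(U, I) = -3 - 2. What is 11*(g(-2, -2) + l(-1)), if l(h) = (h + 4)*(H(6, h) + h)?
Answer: -880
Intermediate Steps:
g(U, I) = -5
H(K, J) = -3*K + J*K
l(h) = (-18 + 7*h)*(4 + h) (l(h) = (h + 4)*(6*(-3 + h) + h) = (4 + h)*((-18 + 6*h) + h) = (4 + h)*(-18 + 7*h) = (-18 + 7*h)*(4 + h))
11*(g(-2, -2) + l(-1)) = 11*(-5 + (-72 + 7*(-1)² + 10*(-1))) = 11*(-5 + (-72 + 7*1 - 10)) = 11*(-5 + (-72 + 7 - 10)) = 11*(-5 - 75) = 11*(-80) = -880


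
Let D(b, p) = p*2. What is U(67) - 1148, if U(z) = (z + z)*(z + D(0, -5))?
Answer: 6490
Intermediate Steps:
D(b, p) = 2*p
U(z) = 2*z*(-10 + z) (U(z) = (z + z)*(z + 2*(-5)) = (2*z)*(z - 10) = (2*z)*(-10 + z) = 2*z*(-10 + z))
U(67) - 1148 = 2*67*(-10 + 67) - 1148 = 2*67*57 - 1148 = 7638 - 1148 = 6490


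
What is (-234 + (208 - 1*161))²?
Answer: 34969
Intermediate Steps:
(-234 + (208 - 1*161))² = (-234 + (208 - 161))² = (-234 + 47)² = (-187)² = 34969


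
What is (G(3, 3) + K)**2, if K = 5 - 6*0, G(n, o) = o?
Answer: 64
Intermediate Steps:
K = 5 (K = 5 + 0 = 5)
(G(3, 3) + K)**2 = (3 + 5)**2 = 8**2 = 64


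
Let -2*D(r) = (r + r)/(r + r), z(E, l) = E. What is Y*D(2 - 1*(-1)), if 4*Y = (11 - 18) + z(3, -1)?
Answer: 1/2 ≈ 0.50000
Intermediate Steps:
D(r) = -1/2 (D(r) = -(r + r)/(2*(r + r)) = -2*r/(2*(2*r)) = -2*r*1/(2*r)/2 = -1/2*1 = -1/2)
Y = -1 (Y = ((11 - 18) + 3)/4 = (-7 + 3)/4 = (1/4)*(-4) = -1)
Y*D(2 - 1*(-1)) = -1*(-1/2) = 1/2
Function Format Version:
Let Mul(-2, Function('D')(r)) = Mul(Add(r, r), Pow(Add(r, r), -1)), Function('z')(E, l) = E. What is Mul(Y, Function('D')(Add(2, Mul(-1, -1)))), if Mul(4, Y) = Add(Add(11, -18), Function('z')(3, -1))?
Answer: Rational(1, 2) ≈ 0.50000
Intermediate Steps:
Function('D')(r) = Rational(-1, 2) (Function('D')(r) = Mul(Rational(-1, 2), Mul(Add(r, r), Pow(Add(r, r), -1))) = Mul(Rational(-1, 2), Mul(Mul(2, r), Pow(Mul(2, r), -1))) = Mul(Rational(-1, 2), Mul(Mul(2, r), Mul(Rational(1, 2), Pow(r, -1)))) = Mul(Rational(-1, 2), 1) = Rational(-1, 2))
Y = -1 (Y = Mul(Rational(1, 4), Add(Add(11, -18), 3)) = Mul(Rational(1, 4), Add(-7, 3)) = Mul(Rational(1, 4), -4) = -1)
Mul(Y, Function('D')(Add(2, Mul(-1, -1)))) = Mul(-1, Rational(-1, 2)) = Rational(1, 2)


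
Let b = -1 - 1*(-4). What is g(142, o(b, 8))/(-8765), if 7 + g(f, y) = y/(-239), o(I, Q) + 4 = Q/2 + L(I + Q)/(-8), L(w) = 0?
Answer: 7/8765 ≈ 0.00079863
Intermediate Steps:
b = 3 (b = -1 + 4 = 3)
o(I, Q) = -4 + Q/2 (o(I, Q) = -4 + (Q/2 + 0/(-8)) = -4 + (Q*(½) + 0*(-⅛)) = -4 + (Q/2 + 0) = -4 + Q/2)
g(f, y) = -7 - y/239 (g(f, y) = -7 + y/(-239) = -7 + y*(-1/239) = -7 - y/239)
g(142, o(b, 8))/(-8765) = (-7 - (-4 + (½)*8)/239)/(-8765) = (-7 - (-4 + 4)/239)*(-1/8765) = (-7 - 1/239*0)*(-1/8765) = (-7 + 0)*(-1/8765) = -7*(-1/8765) = 7/8765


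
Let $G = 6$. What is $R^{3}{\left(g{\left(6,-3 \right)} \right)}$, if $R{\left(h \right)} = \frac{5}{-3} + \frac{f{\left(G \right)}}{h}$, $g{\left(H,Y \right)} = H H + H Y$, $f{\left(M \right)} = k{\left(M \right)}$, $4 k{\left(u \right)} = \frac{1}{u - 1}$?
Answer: $- \frac{214921799}{46656000} \approx -4.6065$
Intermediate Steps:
$k{\left(u \right)} = \frac{1}{4 \left(-1 + u\right)}$ ($k{\left(u \right)} = \frac{1}{4 \left(u - 1\right)} = \frac{1}{4 \left(-1 + u\right)}$)
$f{\left(M \right)} = \frac{1}{4 \left(-1 + M\right)}$
$g{\left(H,Y \right)} = H^{2} + H Y$
$R{\left(h \right)} = - \frac{5}{3} + \frac{1}{20 h}$ ($R{\left(h \right)} = \frac{5}{-3} + \frac{\frac{1}{4} \frac{1}{-1 + 6}}{h} = 5 \left(- \frac{1}{3}\right) + \frac{\frac{1}{4} \cdot \frac{1}{5}}{h} = - \frac{5}{3} + \frac{\frac{1}{4} \cdot \frac{1}{5}}{h} = - \frac{5}{3} + \frac{1}{20 h}$)
$R^{3}{\left(g{\left(6,-3 \right)} \right)} = \left(\frac{3 - 100 \cdot 6 \left(6 - 3\right)}{60 \cdot 6 \left(6 - 3\right)}\right)^{3} = \left(\frac{3 - 100 \cdot 6 \cdot 3}{60 \cdot 6 \cdot 3}\right)^{3} = \left(\frac{3 - 1800}{60 \cdot 18}\right)^{3} = \left(\frac{1}{60} \cdot \frac{1}{18} \left(3 - 1800\right)\right)^{3} = \left(\frac{1}{60} \cdot \frac{1}{18} \left(-1797\right)\right)^{3} = \left(- \frac{599}{360}\right)^{3} = - \frac{214921799}{46656000}$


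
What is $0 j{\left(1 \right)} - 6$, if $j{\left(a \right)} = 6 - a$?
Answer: $-6$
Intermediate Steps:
$0 j{\left(1 \right)} - 6 = 0 \left(6 - 1\right) - 6 = 0 \cdot 5 - 6 = 0 - 6 = -6$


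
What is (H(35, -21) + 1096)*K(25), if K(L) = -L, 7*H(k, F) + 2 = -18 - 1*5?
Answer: -191175/7 ≈ -27311.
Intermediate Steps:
H(k, F) = -25/7 (H(k, F) = -2/7 + (-18 - 1*5)/7 = -2/7 + (-18 - 5)/7 = -2/7 + (⅐)*(-23) = -2/7 - 23/7 = -25/7)
(H(35, -21) + 1096)*K(25) = (-25/7 + 1096)*(-1*25) = (7647/7)*(-25) = -191175/7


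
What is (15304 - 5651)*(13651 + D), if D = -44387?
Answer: -296694608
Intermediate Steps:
(15304 - 5651)*(13651 + D) = (15304 - 5651)*(13651 - 44387) = 9653*(-30736) = -296694608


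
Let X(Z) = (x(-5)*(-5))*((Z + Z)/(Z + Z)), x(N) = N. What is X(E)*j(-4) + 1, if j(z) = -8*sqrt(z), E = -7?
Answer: 1 - 400*I ≈ 1.0 - 400.0*I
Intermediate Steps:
X(Z) = 25 (X(Z) = (-5*(-5))*((Z + Z)/(Z + Z)) = 25*((2*Z)/((2*Z))) = 25*((2*Z)*(1/(2*Z))) = 25*1 = 25)
X(E)*j(-4) + 1 = 25*(-16*I) + 1 = -400*I + 1 = 1 - 400*I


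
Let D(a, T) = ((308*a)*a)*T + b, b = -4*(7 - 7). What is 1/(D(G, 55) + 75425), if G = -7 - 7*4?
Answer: 1/20826925 ≈ 4.8015e-8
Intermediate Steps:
b = 0 (b = -4*0 = 0)
G = -35 (G = -7 - 28 = -35)
D(a, T) = 308*T*a**2 (D(a, T) = ((308*a)*a)*T + 0 = (308*a**2)*T + 0 = 308*T*a**2 + 0 = 308*T*a**2)
1/(D(G, 55) + 75425) = 1/(308*55*(-35)**2 + 75425) = 1/(308*55*1225 + 75425) = 1/(20751500 + 75425) = 1/20826925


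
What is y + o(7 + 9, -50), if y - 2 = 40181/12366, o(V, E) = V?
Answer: 262769/12366 ≈ 21.249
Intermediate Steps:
y = 64913/12366 (y = 2 + 40181/12366 = 64913/12366 ≈ 5.2493)
y + o(7 + 9, -50) = 64913/12366 + (7 + 9) = 64913/12366 + 16 = 262769/12366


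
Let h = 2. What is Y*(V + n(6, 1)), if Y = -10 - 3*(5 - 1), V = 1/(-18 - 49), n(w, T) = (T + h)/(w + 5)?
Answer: -380/67 ≈ -5.6716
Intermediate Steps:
n(w, T) = (2 + T)/(5 + w) (n(w, T) = (T + 2)/(w + 5) = (2 + T)/(5 + w))
V = -1/67 (V = 1/(-67) = -1/67 ≈ -0.014925)
Y = -22 (Y = -10 - 3*4 = -10 - 12 = -22)
Y*(V + n(6, 1)) = -22*(-1/67 + (2 + 1)/(5 + 6)) = -22*(-1/67 + 3/11) = -22*190/737 = -380/67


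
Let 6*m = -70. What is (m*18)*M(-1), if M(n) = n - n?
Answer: 0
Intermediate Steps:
M(n) = 0
m = -35/3 (m = (1/6)*(-70) = -35/3 ≈ -11.667)
(m*18)*M(-1) = -35/3*18*0 = -210*0 = 0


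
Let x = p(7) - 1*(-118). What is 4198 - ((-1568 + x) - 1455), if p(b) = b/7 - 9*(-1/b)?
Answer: 49705/7 ≈ 7100.7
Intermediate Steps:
p(b) = 9/b + b/7 (p(b) = b*(1/7) - (-9)/b = b/7 + 9/b = 9/b + b/7)
x = 842/7 (x = (9/7 + (1/7)*7) - 1*(-118) = (9*(1/7) + 1) + 118 = (9/7 + 1) + 118 = 16/7 + 118 = 842/7 ≈ 120.29)
4198 - ((-1568 + x) - 1455) = 4198 - ((-1568 + 842/7) - 1455) = 4198 - (-10134/7 - 1455) = 4198 - 1*(-20319/7) = 4198 + 20319/7 = 49705/7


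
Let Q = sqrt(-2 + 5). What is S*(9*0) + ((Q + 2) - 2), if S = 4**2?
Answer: sqrt(3) ≈ 1.7320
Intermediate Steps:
Q = sqrt(3) ≈ 1.7320
S = 16
S*(9*0) + ((Q + 2) - 2) = 16*(9*0) + ((sqrt(3) + 2) - 2) = 16*0 + ((2 + sqrt(3)) - 2) = 0 + sqrt(3) = sqrt(3)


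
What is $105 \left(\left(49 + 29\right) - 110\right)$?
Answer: $-3360$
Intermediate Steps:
$105 \left(\left(49 + 29\right) - 110\right) = 105 \left(78 - 110\right) = 105 \left(-32\right) = -3360$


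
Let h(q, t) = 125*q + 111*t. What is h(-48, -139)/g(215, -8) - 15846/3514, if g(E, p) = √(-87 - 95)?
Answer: -7923/1757 + 21429*I*√182/182 ≈ -4.5094 + 1588.4*I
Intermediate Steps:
g(E, p) = I*√182 (g(E, p) = √(-182) = I*√182)
h(q, t) = 111*t + 125*q
h(-48, -139)/g(215, -8) - 15846/3514 = (111*(-139) + 125*(-48))/((I*√182)) - 15846/3514 = (-15429 - 6000)*(-I*√182/182) - 15846*1/3514 = -(-21429)*I*√182/182 - 7923/1757 = 21429*I*√182/182 - 7923/1757 = -7923/1757 + 21429*I*√182/182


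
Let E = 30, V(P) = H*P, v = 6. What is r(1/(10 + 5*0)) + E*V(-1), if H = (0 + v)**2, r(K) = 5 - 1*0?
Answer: -1075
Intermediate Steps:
r(K) = 5 (r(K) = 5 + 0 = 5)
H = 36 (H = (0 + 6)**2 = 6**2 = 36)
V(P) = 36*P
r(1/(10 + 5*0)) + E*V(-1) = 5 + 30*(36*(-1)) = 5 + 30*(-36) = 5 - 1080 = -1075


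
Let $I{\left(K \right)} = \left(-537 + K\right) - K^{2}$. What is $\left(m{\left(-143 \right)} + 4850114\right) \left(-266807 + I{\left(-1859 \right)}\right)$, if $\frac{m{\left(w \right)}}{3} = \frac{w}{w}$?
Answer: $-18067093234828$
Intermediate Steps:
$m{\left(w \right)} = 3$ ($m{\left(w \right)} = 3 \frac{w}{w} = 3 \cdot 1 = 3$)
$I{\left(K \right)} = -537 + K - K^{2}$
$\left(m{\left(-143 \right)} + 4850114\right) \left(-266807 + I{\left(-1859 \right)}\right) = \left(3 + 4850114\right) \left(-266807 - 3458277\right) = 4850117 \left(-266807 - 3458277\right) = 4850117 \left(-3725084\right) = -18067093234828$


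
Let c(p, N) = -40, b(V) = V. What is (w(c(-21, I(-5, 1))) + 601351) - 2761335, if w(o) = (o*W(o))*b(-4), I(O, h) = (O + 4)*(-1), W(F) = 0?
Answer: -2159984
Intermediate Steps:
I(O, h) = -4 - O (I(O, h) = (4 + O)*(-1) = -4 - O)
w(o) = 0 (w(o) = (o*0)*(-4) = 0*(-4) = 0)
(w(c(-21, I(-5, 1))) + 601351) - 2761335 = (0 + 601351) - 2761335 = 601351 - 2761335 = -2159984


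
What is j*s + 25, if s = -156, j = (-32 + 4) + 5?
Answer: 3613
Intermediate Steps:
j = -23 (j = -28 + 5 = -23)
j*s + 25 = -23*(-156) + 25 = 3588 + 25 = 3613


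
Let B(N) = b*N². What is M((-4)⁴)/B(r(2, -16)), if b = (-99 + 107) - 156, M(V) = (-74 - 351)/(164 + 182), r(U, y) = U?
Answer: 425/204832 ≈ 0.0020749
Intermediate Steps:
M(V) = -425/346
b = -148 (b = 8 - 156 = -148)
B(N) = -148*N²
M((-4)⁴)/B(r(2, -16)) = -425/(346*((-148*2²))) = -425/(346*((-148*4))) = -425/346/(-592) = -425/346*(-1/592) = 425/204832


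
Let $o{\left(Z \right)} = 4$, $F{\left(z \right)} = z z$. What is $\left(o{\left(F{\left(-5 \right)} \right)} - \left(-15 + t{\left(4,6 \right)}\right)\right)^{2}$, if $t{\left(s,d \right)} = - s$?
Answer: $529$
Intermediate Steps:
$F{\left(z \right)} = z^{2}$
$\left(o{\left(F{\left(-5 \right)} \right)} - \left(-15 + t{\left(4,6 \right)}\right)\right)^{2} = \left(4 + \left(15 - \left(-1\right) 4\right)\right)^{2} = \left(4 + \left(15 - -4\right)\right)^{2} = \left(4 + \left(15 + 4\right)\right)^{2} = \left(4 + 19\right)^{2} = 23^{2} = 529$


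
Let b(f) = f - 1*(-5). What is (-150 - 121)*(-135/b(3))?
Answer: 36585/8 ≈ 4573.1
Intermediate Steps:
b(f) = 5 + f (b(f) = f + 5 = 5 + f)
(-150 - 121)*(-135/b(3)) = (-150 - 121)*(-135/(5 + 3)) = -(-36585)/8 = -271*(-135/8) = 36585/8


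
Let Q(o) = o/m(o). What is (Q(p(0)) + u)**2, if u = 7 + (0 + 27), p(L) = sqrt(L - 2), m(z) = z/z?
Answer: (34 + I*sqrt(2))**2 ≈ 1154.0 + 96.167*I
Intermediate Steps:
m(z) = 1
p(L) = sqrt(-2 + L)
Q(o) = o (Q(o) = o/1 = o*1 = o)
u = 34 (u = 7 + 27 = 34)
(Q(p(0)) + u)**2 = (sqrt(-2 + 0) + 34)**2 = (sqrt(-2) + 34)**2 = (I*sqrt(2) + 34)**2 = (34 + I*sqrt(2))**2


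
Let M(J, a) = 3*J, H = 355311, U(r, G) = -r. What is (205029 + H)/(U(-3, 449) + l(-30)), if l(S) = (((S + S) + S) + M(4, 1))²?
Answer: 186780/2029 ≈ 92.055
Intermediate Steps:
l(S) = (12 + 3*S)² (l(S) = (((S + S) + S) + 3*4)² = ((2*S + S) + 12)² = (3*S + 12)² = (12 + 3*S)²)
(205029 + H)/(U(-3, 449) + l(-30)) = (205029 + 355311)/(-1*(-3) + 9*(4 - 30)²) = 560340/(3 + 9*(-26)²) = 560340/(3 + 9*676) = 560340/(3 + 6084) = 560340/6087 = 560340*(1/6087) = 186780/2029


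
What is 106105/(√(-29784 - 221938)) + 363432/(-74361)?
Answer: -121144/24787 - 106105*I*√251722/251722 ≈ -4.8874 - 211.48*I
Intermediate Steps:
106105/(√(-29784 - 221938)) + 363432/(-74361) = 106105/(√(-251722)) + 363432*(-1/74361) = 106105/((I*√251722)) - 121144/24787 = 106105*(-I*√251722/251722) - 121144/24787 = -106105*I*√251722/251722 - 121144/24787 = -121144/24787 - 106105*I*√251722/251722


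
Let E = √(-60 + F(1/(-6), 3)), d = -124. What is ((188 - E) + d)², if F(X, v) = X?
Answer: 24215/6 - 1216*I*√6/3 ≈ 4035.8 - 992.86*I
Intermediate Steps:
E = 19*I*√6/6 (E = √(-60 + 1/(-6)) = √(-60 - ⅙) = √(-361/6) = 19*I*√6/6 ≈ 7.7567*I)
((188 - E) + d)² = ((188 - 19*I*√6/6) - 124)² = (64 - 19*I*√6/6)²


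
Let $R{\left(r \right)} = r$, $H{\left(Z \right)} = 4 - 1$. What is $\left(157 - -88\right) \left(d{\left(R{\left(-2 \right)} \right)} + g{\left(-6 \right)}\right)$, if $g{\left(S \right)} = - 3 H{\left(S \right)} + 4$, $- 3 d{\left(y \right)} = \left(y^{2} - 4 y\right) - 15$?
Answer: $-980$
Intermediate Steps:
$H{\left(Z \right)} = 3$ ($H{\left(Z \right)} = 4 - 1 = 3$)
$d{\left(y \right)} = 5 - \frac{y^{2}}{3} + \frac{4 y}{3}$ ($d{\left(y \right)} = - \frac{\left(y^{2} - 4 y\right) - 15}{3} = - \frac{-15 + y^{2} - 4 y}{3} = 5 - \frac{y^{2}}{3} + \frac{4 y}{3}$)
$g{\left(S \right)} = -5$ ($g{\left(S \right)} = \left(-3\right) 3 + 4 = -9 + 4 = -5$)
$\left(157 - -88\right) \left(d{\left(R{\left(-2 \right)} \right)} + g{\left(-6 \right)}\right) = \left(157 - -88\right) \left(\left(5 - \frac{\left(-2\right)^{2}}{3} + \frac{4}{3} \left(-2\right)\right) - 5\right) = \left(157 + 88\right) \left(\left(5 - \frac{4}{3} - \frac{8}{3}\right) - 5\right) = 245 \left(\left(5 - \frac{4}{3} - \frac{8}{3}\right) - 5\right) = 245 \left(1 - 5\right) = 245 \left(-4\right) = -980$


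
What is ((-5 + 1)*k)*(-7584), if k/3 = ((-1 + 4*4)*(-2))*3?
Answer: -8190720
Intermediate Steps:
k = -270 (k = 3*(((-1 + 4*4)*(-2))*3) = 3*(((-1 + 16)*(-2))*3) = 3*((15*(-2))*3) = 3*(-30*3) = 3*(-90) = -270)
((-5 + 1)*k)*(-7584) = ((-5 + 1)*(-270))*(-7584) = -4*(-270)*(-7584) = 1080*(-7584) = -8190720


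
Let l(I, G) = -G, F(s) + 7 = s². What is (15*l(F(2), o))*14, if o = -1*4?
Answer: 840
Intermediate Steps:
o = -4
F(s) = -7 + s²
(15*l(F(2), o))*14 = (15*(-1*(-4)))*14 = (15*4)*14 = 60*14 = 840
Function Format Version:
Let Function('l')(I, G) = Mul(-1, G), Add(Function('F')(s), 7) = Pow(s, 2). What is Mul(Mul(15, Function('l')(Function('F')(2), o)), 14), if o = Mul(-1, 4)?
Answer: 840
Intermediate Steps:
o = -4
Function('F')(s) = Add(-7, Pow(s, 2))
Mul(Mul(15, Function('l')(Function('F')(2), o)), 14) = Mul(Mul(15, Mul(-1, -4)), 14) = Mul(Mul(15, 4), 14) = Mul(60, 14) = 840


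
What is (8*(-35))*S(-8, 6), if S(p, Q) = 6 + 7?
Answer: -3640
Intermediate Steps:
S(p, Q) = 13
(8*(-35))*S(-8, 6) = (8*(-35))*13 = -280*13 = -3640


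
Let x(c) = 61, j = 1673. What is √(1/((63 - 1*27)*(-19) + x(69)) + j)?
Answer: √649339194/623 ≈ 40.902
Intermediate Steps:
√(1/((63 - 1*27)*(-19) + x(69)) + j) = √(1/((63 - 1*27)*(-19) + 61) + 1673) = √(1/((63 - 27)*(-19) + 61) + 1673) = √(1/(36*(-19) + 61) + 1673) = √(1/(-684 + 61) + 1673) = √(1/(-623) + 1673) = √(-1/623 + 1673) = √(1042278/623) = √649339194/623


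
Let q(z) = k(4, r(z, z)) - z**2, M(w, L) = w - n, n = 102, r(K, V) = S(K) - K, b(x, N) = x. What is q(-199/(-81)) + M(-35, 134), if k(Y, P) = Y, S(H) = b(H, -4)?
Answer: -912214/6561 ≈ -139.04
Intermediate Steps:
S(H) = H
r(K, V) = 0 (r(K, V) = K - K = 0)
M(w, L) = -102 + w (M(w, L) = w - 1*102 = w - 102 = -102 + w)
q(z) = 4 - z**2
q(-199/(-81)) + M(-35, 134) = (4 - (-199/(-81))**2) + (-102 - 35) = (4 - (-199*(-1/81))**2) - 137 = (4 - (199/81)**2) - 137 = (4 - 1*39601/6561) - 137 = (4 - 39601/6561) - 137 = -13357/6561 - 137 = -912214/6561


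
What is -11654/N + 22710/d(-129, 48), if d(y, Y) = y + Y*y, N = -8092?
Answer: -2621533/1217846 ≈ -2.1526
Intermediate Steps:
-11654/N + 22710/d(-129, 48) = -11654/(-8092) + 22710/((-129*(1 + 48))) = -11654*(-1/8092) + 22710/((-129*49)) = 5827/4046 + 22710/(-6321) = 5827/4046 + 22710*(-1/6321) = 5827/4046 - 7570/2107 = -2621533/1217846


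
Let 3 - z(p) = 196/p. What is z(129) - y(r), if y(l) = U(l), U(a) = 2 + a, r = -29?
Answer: 3674/129 ≈ 28.481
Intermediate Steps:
z(p) = 3 - 196/p
y(l) = 2 + l
z(129) - y(r) = (3 - 196/129) - (2 - 29) = (3 - 196*1/129) - 1*(-27) = (3 - 196/129) + 27 = 191/129 + 27 = 3674/129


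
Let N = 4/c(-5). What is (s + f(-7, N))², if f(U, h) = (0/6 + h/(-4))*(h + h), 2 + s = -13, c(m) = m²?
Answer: 88040689/390625 ≈ 225.38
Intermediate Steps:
s = -15 (s = -2 - 13 = -15)
N = 4/25 (N = 4/((-5)²) = 4/25 ≈ 0.16000)
f(U, h) = -h²/2 (f(U, h) = (0*(⅙) + h*(-¼))*(2*h) = (0 - h/4)*(2*h) = (-h/4)*(2*h) = -h²/2)
(s + f(-7, N))² = (-15 - (4/25)²/2)² = (-15 - ½*16/625)² = (-15 - 8/625)² = (-9383/625)² = 88040689/390625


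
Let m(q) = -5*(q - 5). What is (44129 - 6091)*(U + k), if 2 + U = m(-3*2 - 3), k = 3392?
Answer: 131611480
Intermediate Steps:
m(q) = 25 - 5*q (m(q) = -5*(-5 + q) = 25 - 5*q)
U = 68 (U = -2 + (25 - 5*(-3*2 - 3)) = -2 + (25 - 5*(-6 - 3)) = -2 + (25 - 5*(-9)) = -2 + (25 + 45) = -2 + 70 = 68)
(44129 - 6091)*(U + k) = (44129 - 6091)*(68 + 3392) = 38038*3460 = 131611480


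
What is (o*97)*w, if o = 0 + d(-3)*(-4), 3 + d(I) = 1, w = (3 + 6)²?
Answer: 62856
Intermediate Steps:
w = 81 (w = 9² = 81)
d(I) = -2 (d(I) = -3 + 1 = -2)
o = 8 (o = 0 - 2*(-4) = 0 + 8 = 8)
(o*97)*w = (8*97)*81 = 776*81 = 62856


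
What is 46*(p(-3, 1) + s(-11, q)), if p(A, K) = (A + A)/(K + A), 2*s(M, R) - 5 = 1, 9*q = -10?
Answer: 276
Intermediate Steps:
q = -10/9 (q = (1/9)*(-10) = -10/9 ≈ -1.1111)
s(M, R) = 3 (s(M, R) = 5/2 + (1/2)*1 = 5/2 + 1/2 = 3)
p(A, K) = 2*A/(A + K) (p(A, K) = (2*A)/(A + K) = 2*A/(A + K))
46*(p(-3, 1) + s(-11, q)) = 46*(2*(-3)/(-3 + 1) + 3) = 46*(2*(-3)/(-2) + 3) = 46*(2*(-3)*(-1/2) + 3) = 46*(3 + 3) = 46*6 = 276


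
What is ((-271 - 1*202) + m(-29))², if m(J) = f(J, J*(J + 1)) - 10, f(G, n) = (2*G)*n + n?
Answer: 2187152289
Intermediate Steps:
f(G, n) = n + 2*G*n (f(G, n) = 2*G*n + n = n + 2*G*n)
m(J) = -10 + J*(1 + J)*(1 + 2*J) (m(J) = (J*(J + 1))*(1 + 2*J) - 10 = (J*(1 + J))*(1 + 2*J) - 10 = J*(1 + J)*(1 + 2*J) - 10 = -10 + J*(1 + J)*(1 + 2*J))
((-271 - 1*202) + m(-29))² = ((-271 - 1*202) + (-10 - 29*(1 - 29)*(1 + 2*(-29))))² = ((-271 - 202) + (-10 - 29*(-28)*(1 - 58)))² = (-473 + (-10 - 29*(-28)*(-57)))² = (-473 + (-10 - 46284))² = (-473 - 46294)² = (-46767)² = 2187152289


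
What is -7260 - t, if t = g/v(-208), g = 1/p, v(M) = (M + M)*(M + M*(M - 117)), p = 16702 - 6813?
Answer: -2012753884078079/277238827008 ≈ -7260.0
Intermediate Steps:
p = 9889
v(M) = 2*M*(M + M*(-117 + M)) (v(M) = (2*M)*(M + M*(-117 + M)) = 2*M*(M + M*(-117 + M)))
g = 1/9889 ≈ 0.00010112
t = -1/277238827008 (t = 1/(9889*((2*(-208)**2*(-116 - 208)))) = 1/(9889*((2*43264*(-324)))) = (1/9889)/(-28035072) = (1/9889)*(-1/28035072) = -1/277238827008 ≈ -3.6070e-12)
-7260 - t = -7260 - 1*(-1/277238827008) = -7260 + 1/277238827008 = -2012753884078079/277238827008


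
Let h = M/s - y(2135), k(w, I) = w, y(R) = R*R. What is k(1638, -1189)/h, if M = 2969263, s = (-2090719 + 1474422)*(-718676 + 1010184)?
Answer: -26752338056808/74446383479509033 ≈ -0.00035935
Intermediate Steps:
y(R) = R**2
s = -179655505876 (s = -616297*291508 = -179655505876)
h = -74446383479509033/16332318716 (h = 2969263/(-179655505876) - 1*2135**2 = 2969263*(-1/179655505876) - 1*4558225 = -269933/16332318716 - 4558225 = -74446383479509033/16332318716 ≈ -4.5582e+6)
k(1638, -1189)/h = 1638/(-74446383479509033/16332318716) = 1638*(-16332318716/74446383479509033) = -26752338056808/74446383479509033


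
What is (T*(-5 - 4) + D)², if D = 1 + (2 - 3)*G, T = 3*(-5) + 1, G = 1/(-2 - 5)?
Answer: 792100/49 ≈ 16165.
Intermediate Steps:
G = -⅐ (G = 1/(-7) = -⅐ ≈ -0.14286)
T = -14 (T = -15 + 1 = -14)
D = 8/7 (D = 1 + (2 - 3)*(-⅐) = 1 - 1*(-⅐) = 1 + ⅐ = 8/7 ≈ 1.1429)
(T*(-5 - 4) + D)² = (-14*(-5 - 4) + 8/7)² = (-14*(-9) + 8/7)² = (126 + 8/7)² = (890/7)² = 792100/49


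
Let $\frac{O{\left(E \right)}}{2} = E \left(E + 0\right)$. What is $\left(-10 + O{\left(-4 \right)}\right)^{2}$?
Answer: $484$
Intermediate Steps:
$O{\left(E \right)} = 2 E^{2}$ ($O{\left(E \right)} = 2 E \left(E + 0\right) = 2 E E = 2 E^{2}$)
$\left(-10 + O{\left(-4 \right)}\right)^{2} = \left(-10 + 2 \left(-4\right)^{2}\right)^{2} = \left(-10 + 2 \cdot 16\right)^{2} = \left(-10 + 32\right)^{2} = 22^{2} = 484$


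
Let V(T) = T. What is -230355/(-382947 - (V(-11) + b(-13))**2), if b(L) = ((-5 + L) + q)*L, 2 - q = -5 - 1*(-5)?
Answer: 230355/421756 ≈ 0.54618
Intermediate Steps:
q = 2 (q = 2 - (-5 - 1*(-5)) = 2 - (-5 + 5) = 2 - 1*0 = 2 + 0 = 2)
b(L) = L*(-3 + L) (b(L) = ((-5 + L) + 2)*L = (-3 + L)*L = L*(-3 + L))
-230355/(-382947 - (V(-11) + b(-13))**2) = -230355/(-382947 - (-11 - 13*(-3 - 13))**2) = -230355/(-382947 - (-11 - 13*(-16))**2) = -230355/(-382947 - (-11 + 208)**2) = -230355/(-382947 - 1*197**2) = -230355/(-382947 - 1*38809) = -230355/(-382947 - 38809) = -230355/(-421756) = -230355*(-1/421756) = 230355/421756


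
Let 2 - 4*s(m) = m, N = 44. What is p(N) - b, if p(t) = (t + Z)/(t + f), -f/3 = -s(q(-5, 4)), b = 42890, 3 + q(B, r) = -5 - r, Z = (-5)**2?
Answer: -4674872/109 ≈ -42889.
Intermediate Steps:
Z = 25
q(B, r) = -8 - r (q(B, r) = -3 + (-5 - r) = -8 - r)
s(m) = 1/2 - m/4
f = 21/2 (f = -(-3)*(1/2 - (-8 - 1*4)/4) = -(-3)*(1/2 - (-8 - 4)/4) = -(-3)*(1/2 - 1/4*(-12)) = -(-3)*(1/2 + 3) = -(-3)*7/2 = -3*(-7/2) = 21/2 ≈ 10.500)
p(t) = (25 + t)/(21/2 + t) (p(t) = (t + 25)/(t + 21/2) = (25 + t)/(21/2 + t))
p(N) - b = 2*(25 + 44)/(21 + 2*44) - 1*42890 = 2*69/(21 + 88) - 42890 = 2*69/109 - 42890 = 2*(1/109)*69 - 42890 = 138/109 - 42890 = -4674872/109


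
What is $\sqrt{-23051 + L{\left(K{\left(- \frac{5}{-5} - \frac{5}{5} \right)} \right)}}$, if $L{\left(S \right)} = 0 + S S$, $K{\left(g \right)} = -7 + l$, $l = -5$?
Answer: $i \sqrt{22907} \approx 151.35 i$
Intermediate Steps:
$K{\left(g \right)} = -12$ ($K{\left(g \right)} = -7 - 5 = -12$)
$L{\left(S \right)} = S^{2}$ ($L{\left(S \right)} = 0 + S^{2} = S^{2}$)
$\sqrt{-23051 + L{\left(K{\left(- \frac{5}{-5} - \frac{5}{5} \right)} \right)}} = \sqrt{-23051 + \left(-12\right)^{2}} = \sqrt{-23051 + 144} = \sqrt{-22907} = i \sqrt{22907}$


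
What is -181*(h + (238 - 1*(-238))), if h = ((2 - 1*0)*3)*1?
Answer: -87242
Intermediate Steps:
h = 6 (h = ((2 + 0)*3)*1 = (2*3)*1 = 6*1 = 6)
-181*(h + (238 - 1*(-238))) = -181*(6 + (238 - 1*(-238))) = -181*(6 + (238 + 238)) = -181*(6 + 476) = -181*482 = -87242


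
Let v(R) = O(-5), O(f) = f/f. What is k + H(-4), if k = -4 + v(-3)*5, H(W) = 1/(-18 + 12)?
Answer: ⅚ ≈ 0.83333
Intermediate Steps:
O(f) = 1
v(R) = 1
H(W) = -⅙ (H(W) = 1/(-6) = -⅙)
k = 1 (k = -4 + 1*5 = -4 + 5 = 1)
k + H(-4) = 1 - ⅙ = ⅚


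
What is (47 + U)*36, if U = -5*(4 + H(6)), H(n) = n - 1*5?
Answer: 792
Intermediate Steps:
H(n) = -5 + n (H(n) = n - 5 = -5 + n)
U = -25 (U = -5*(4 + (-5 + 6)) = -5*(4 + 1) = -5*5 = -25)
(47 + U)*36 = (47 - 25)*36 = 22*36 = 792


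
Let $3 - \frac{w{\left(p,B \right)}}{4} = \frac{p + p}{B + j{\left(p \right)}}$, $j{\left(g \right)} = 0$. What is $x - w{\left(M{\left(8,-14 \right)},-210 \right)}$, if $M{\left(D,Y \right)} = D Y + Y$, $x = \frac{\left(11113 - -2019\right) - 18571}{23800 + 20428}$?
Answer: $- \frac{1619403}{221140} \approx -7.323$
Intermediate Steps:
$x = - \frac{5439}{44228}$ ($x = \frac{\left(11113 + 2019\right) - 18571}{44228} = \left(13132 - 18571\right) \frac{1}{44228} = \left(-5439\right) \frac{1}{44228} = - \frac{5439}{44228} \approx -0.12298$)
$M{\left(D,Y \right)} = Y + D Y$
$w{\left(p,B \right)} = 12 - \frac{8 p}{B}$ ($w{\left(p,B \right)} = 12 - 4 \frac{p + p}{B + 0} = 12 - 4 \frac{2 p}{B} = 12 - \frac{8 p}{B}$)
$x - w{\left(M{\left(8,-14 \right)},-210 \right)} = - \frac{5439}{44228} - \left(12 - \frac{8 \left(- 14 \left(1 + 8\right)\right)}{-210}\right) = - \frac{5439}{44228} - \left(12 - 8 \left(\left(-14\right) 9\right) \left(- \frac{1}{210}\right)\right) = - \frac{5439}{44228} - \left(12 - \left(-1008\right) \left(- \frac{1}{210}\right)\right) = - \frac{5439}{44228} - \left(12 - \frac{24}{5}\right) = - \frac{5439}{44228} - \frac{36}{5} = - \frac{1619403}{221140}$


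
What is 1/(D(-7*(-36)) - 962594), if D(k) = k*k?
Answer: -1/899090 ≈ -1.1122e-6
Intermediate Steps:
D(k) = k²
1/(D(-7*(-36)) - 962594) = 1/((-7*(-36))² - 962594) = 1/(252² - 962594) = 1/(63504 - 962594) = 1/(-899090) = -1/899090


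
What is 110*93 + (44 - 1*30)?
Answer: 10244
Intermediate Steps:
110*93 + (44 - 1*30) = 10230 + (44 - 30) = 10230 + 14 = 10244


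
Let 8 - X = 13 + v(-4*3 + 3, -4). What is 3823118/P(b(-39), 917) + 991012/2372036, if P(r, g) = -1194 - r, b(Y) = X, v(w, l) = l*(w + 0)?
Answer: -2266857722853/683739377 ≈ -3315.4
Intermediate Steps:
v(w, l) = l*w
X = -41 (X = 8 - (13 - 4*(-4*3 + 3)) = 8 - (13 - 4*(-12 + 3)) = 8 - (13 - 4*(-9)) = 8 - (13 + 36) = 8 - 1*49 = 8 - 49 = -41)
b(Y) = -41
3823118/P(b(-39), 917) + 991012/2372036 = 3823118/(-1194 - 1*(-41)) + 991012/2372036 = 3823118/(-1194 + 41) + 991012*(1/2372036) = 3823118/(-1153) + 247753/593009 = 3823118*(-1/1153) + 247753/593009 = -3823118/1153 + 247753/593009 = -2266857722853/683739377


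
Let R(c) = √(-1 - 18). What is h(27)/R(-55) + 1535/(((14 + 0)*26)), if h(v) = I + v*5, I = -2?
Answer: 1535/364 - 7*I*√19 ≈ 4.217 - 30.512*I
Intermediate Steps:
h(v) = -2 + 5*v (h(v) = -2 + v*5 = -2 + 5*v)
R(c) = I*√19 (R(c) = √(-19) = I*√19)
h(27)/R(-55) + 1535/(((14 + 0)*26)) = (-2 + 5*27)/((I*√19)) + 1535/(((14 + 0)*26)) = (-2 + 135)*(-I*√19/19) + 1535/((14*26)) = 133*(-I*√19/19) + 1535/364 = -7*I*√19 + 1535*(1/364) = -7*I*√19 + 1535/364 = 1535/364 - 7*I*√19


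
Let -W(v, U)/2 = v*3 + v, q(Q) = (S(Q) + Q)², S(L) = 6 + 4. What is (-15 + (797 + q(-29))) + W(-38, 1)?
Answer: 1447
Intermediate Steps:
S(L) = 10
q(Q) = (10 + Q)²
W(v, U) = -8*v (W(v, U) = -2*(v*3 + v) = -2*(3*v + v) = -8*v)
(-15 + (797 + q(-29))) + W(-38, 1) = (-15 + (797 + (10 - 29)²)) - 8*(-38) = (-15 + (797 + (-19)²)) + 304 = (-15 + (797 + 361)) + 304 = (-15 + 1158) + 304 = 1143 + 304 = 1447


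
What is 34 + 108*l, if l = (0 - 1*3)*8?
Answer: -2558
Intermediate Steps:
l = -24 (l = (0 - 3)*8 = -3*8 = -24)
34 + 108*l = 34 + 108*(-24) = 34 - 2592 = -2558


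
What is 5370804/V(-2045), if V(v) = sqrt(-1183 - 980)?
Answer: -1790268*I*sqrt(2163)/721 ≈ -1.1548e+5*I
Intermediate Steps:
V(v) = I*sqrt(2163) (V(v) = sqrt(-2163) = I*sqrt(2163))
5370804/V(-2045) = 5370804/((I*sqrt(2163))) = 5370804*(-I*sqrt(2163)/2163) = -1790268*I*sqrt(2163)/721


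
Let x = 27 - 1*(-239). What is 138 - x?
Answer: -128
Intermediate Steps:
x = 266 (x = 27 + 239 = 266)
138 - x = 138 - 1*266 = 138 - 266 = -128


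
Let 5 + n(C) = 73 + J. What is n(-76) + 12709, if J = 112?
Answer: 12889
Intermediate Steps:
n(C) = 180 (n(C) = -5 + (73 + 112) = -5 + 185 = 180)
n(-76) + 12709 = 180 + 12709 = 12889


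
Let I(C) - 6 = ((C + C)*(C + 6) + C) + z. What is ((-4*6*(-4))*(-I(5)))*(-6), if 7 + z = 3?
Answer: 67392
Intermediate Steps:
z = -4 (z = -7 + 3 = -4)
I(C) = 2 + C + 2*C*(6 + C) (I(C) = 6 + (((C + C)*(C + 6) + C) - 4) = 6 + (((2*C)*(6 + C) + C) - 4) = 6 + ((2*C*(6 + C) + C) - 4) = 6 + ((C + 2*C*(6 + C)) - 4) = 6 + (-4 + C + 2*C*(6 + C)) = 2 + C + 2*C*(6 + C))
((-4*6*(-4))*(-I(5)))*(-6) = ((-4*6*(-4))*(-(2 + 2*5² + 13*5)))*(-6) = ((-24*(-4))*(-(2 + 2*25 + 65)))*(-6) = (96*(-(2 + 50 + 65)))*(-6) = (96*(-1*117))*(-6) = (96*(-117))*(-6) = -11232*(-6) = 67392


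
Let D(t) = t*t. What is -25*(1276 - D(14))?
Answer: -27000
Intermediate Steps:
D(t) = t²
-25*(1276 - D(14)) = -25*(1276 - 1*14²) = -25*(1276 - 1*196) = -25*(1276 - 196) = -25*1080 = -27000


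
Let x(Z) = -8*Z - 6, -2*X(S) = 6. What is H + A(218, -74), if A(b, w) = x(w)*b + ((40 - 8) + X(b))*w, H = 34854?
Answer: 160456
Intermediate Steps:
X(S) = -3 (X(S) = -1/2*6 = -3)
x(Z) = -6 - 8*Z
A(b, w) = 29*w + b*(-6 - 8*w) (A(b, w) = (-6 - 8*w)*b + ((40 - 8) - 3)*w = b*(-6 - 8*w) + (32 - 3)*w = b*(-6 - 8*w) + 29*w = 29*w + b*(-6 - 8*w))
H + A(218, -74) = 34854 + (29*(-74) - 2*218*(3 + 4*(-74))) = 34854 + (-2146 - 2*218*(3 - 296)) = 34854 + (-2146 - 2*218*(-293)) = 34854 + (-2146 + 127748) = 34854 + 125602 = 160456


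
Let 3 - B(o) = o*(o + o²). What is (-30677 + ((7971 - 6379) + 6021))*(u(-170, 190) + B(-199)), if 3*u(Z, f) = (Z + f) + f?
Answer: -180846461544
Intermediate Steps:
u(Z, f) = Z/3 + 2*f/3 (u(Z, f) = ((Z + f) + f)/3 = (Z + 2*f)/3 = Z/3 + 2*f/3)
B(o) = 3 - o*(o + o²)
(-30677 + ((7971 - 6379) + 6021))*(u(-170, 190) + B(-199)) = (-30677 + ((7971 - 6379) + 6021))*(((⅓)*(-170) + (⅔)*190) + (3 - 1*(-199)² - 1*(-199)³)) = (-30677 + (1592 + 6021))*((-170/3 + 380/3) + (3 - 1*39601 - 1*(-7880599))) = (-30677 + 7613)*(70 + (3 - 39601 + 7880599)) = -23064*(70 + 7841001) = -23064*7841071 = -180846461544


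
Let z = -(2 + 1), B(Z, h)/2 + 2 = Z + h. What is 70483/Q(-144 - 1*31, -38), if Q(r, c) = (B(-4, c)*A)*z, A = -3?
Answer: -70483/792 ≈ -88.994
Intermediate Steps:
B(Z, h) = -4 + 2*Z + 2*h (B(Z, h) = -4 + 2*(Z + h) = -4 + (2*Z + 2*h) = -4 + 2*Z + 2*h)
z = -3 (z = -1*3 = -3)
Q(r, c) = -108 + 18*c (Q(r, c) = ((-4 + 2*(-4) + 2*c)*(-3))*(-3) = ((-4 - 8 + 2*c)*(-3))*(-3) = ((-12 + 2*c)*(-3))*(-3) = (36 - 6*c)*(-3) = -108 + 18*c)
70483/Q(-144 - 1*31, -38) = 70483/(-108 + 18*(-38)) = 70483/(-108 - 684) = 70483/(-792) = 70483*(-1/792) = -70483/792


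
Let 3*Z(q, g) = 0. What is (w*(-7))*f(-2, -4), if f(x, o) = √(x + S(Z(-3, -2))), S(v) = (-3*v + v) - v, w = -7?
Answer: 49*I*√2 ≈ 69.297*I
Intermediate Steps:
Z(q, g) = 0 (Z(q, g) = (⅓)*0 = 0)
S(v) = -3*v (S(v) = -2*v - v = -3*v)
f(x, o) = √x (f(x, o) = √(x - 3*0) = √(x + 0) = √x)
(w*(-7))*f(-2, -4) = (-7*(-7))*√(-2) = 49*(I*√2) = 49*I*√2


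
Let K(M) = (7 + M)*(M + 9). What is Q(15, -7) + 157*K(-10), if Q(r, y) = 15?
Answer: 486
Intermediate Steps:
K(M) = (7 + M)*(9 + M)
Q(15, -7) + 157*K(-10) = 15 + 157*(63 + (-10)**2 + 16*(-10)) = 15 + 157*(63 + 100 - 160) = 15 + 157*3 = 15 + 471 = 486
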